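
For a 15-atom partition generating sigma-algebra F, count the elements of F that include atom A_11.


Each element of F is a union of some subset S of the 15 atoms.
The element contains A_11 iff A_11 is in S.
So we count subsets S of {A_1,...,A_15} with A_11 in S: choose freely among the other 14 atoms.
Count = 2^(15-1) = 2^14 = 16384.


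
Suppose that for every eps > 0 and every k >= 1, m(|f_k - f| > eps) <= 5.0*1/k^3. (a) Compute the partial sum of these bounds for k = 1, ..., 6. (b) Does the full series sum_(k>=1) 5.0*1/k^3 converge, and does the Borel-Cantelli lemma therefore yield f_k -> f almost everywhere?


Step 1: List the terms 5.0*1/k^3 for k = 1 to 6:
  k=1: 5
  k=2: 0.625
  k=3: 0.185185
  k=4: 0.078125
  k=5: 0.04
  k=6: 0.023148
Step 2: Partial sum = 5 + 0.625 + 0.185185 + 0.078125 + 0.04 + 0.023148
     = 5.951458
Step 3: The full series sum_(k>=1) 5.0*1/k^3 converges (p-series with p = 3 > 1; a constant multiple of a convergent series converges).
Step 4: Fix eps > 0. Since sum_k m(|f_k - f| > eps) < infinity, the Borel-Cantelli lemma gives
        m(limsup_k {|f_k - f| > eps}) = 0, i.e. for a.e. x, |f_k(x) - f(x)| <= eps for all large k.
        Applying this with eps = 1/j for j = 1, 2, ... and intersecting the countably many full-measure sets,
        for a.e. x we get limsup_k |f_k(x) - f(x)| <= 1/j for every j, hence f_k -> f almost everywhere.
Conclusion: series converges; Borel-Cantelli yields f_k -> f a.e.


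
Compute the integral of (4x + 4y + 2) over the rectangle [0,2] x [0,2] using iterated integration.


By Fubini, integrate in x first, then y.
Step 1: Fix y, integrate over x in [0,2]:
  integral(4x + 4y + 2, x=0..2)
  = 4*(2^2 - 0^2)/2 + (4y + 2)*(2 - 0)
  = 8 + (4y + 2)*2
  = 8 + 8y + 4
  = 12 + 8y
Step 2: Integrate over y in [0,2]:
  integral(12 + 8y, y=0..2)
  = 12*2 + 8*(2^2 - 0^2)/2
  = 24 + 16
  = 40


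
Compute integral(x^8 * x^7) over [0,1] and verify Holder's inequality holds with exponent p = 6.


Step 1: Exact integral of f*g = integral(x^15, 0, 1) = 1/16
     = 0.0625
Step 2: Holder bound with p=6, q=1.2:
  ||f||_p = (integral x^48 dx)^(1/6) = (1/49)^(1/6) = 0.522758
  ||g||_q = (integral x^8.4 dx)^(1/1.2) = (1/9.4)^(1/1.2) = 0.154547
Step 3: Holder bound = ||f||_p * ||g||_q = 0.522758 * 0.154547 = 0.080791
Verification: 0.0625 <= 0.080791 (Holder holds)


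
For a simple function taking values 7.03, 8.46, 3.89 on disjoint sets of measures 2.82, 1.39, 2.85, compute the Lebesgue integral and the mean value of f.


Step 1: Integral = sum(value_i * measure_i)
= 7.03*2.82 + 8.46*1.39 + 3.89*2.85
= 19.8246 + 11.7594 + 11.0865
= 42.6705
Step 2: Total measure of domain = 2.82 + 1.39 + 2.85 = 7.06
Step 3: Average value = 42.6705 / 7.06 = 6.04398


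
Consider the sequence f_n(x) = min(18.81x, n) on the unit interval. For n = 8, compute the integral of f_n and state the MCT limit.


f(x) = 18.81x on [0,1]; f_n(x) = min(18.81x, n). At n = 8:
Step 1: f(x) reaches 8 at x = 8/18.81 = 0.425306
Step 2: integral(f_8) = integral(18.81x, 0, 0.425306) + integral(8, 0.425306, 1)
       = 18.81*0.425306^2/2 + 8*(1 - 0.425306)
       = 1.701223 + 4.597554
       = 6.298777
Step 3: As n -> infinity, f_n increases to f, so by MCT integral(f_n) -> integral(f) = 18.81/2 = 9.405.
Convergence: integral(f_8) = 6.298777 -> 9.405 as n -> infinity


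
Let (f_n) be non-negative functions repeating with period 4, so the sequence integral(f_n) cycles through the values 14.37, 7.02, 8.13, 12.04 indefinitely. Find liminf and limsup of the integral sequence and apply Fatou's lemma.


The sequence (integral(f_n)) is periodic with period 4, repeating the values 14.37, 7.02, 8.13, 12.04 indefinitely.
Step 1: For a periodic sequence, every tail (a_m, a_(m+1), ...) contains all 4 period values infinitely often.
Step 2: Hence inf of every tail = min of the period values = min(14.37, 7.02, 8.13, 12.04) = 7.02.
        liminf_n integral(f_n) = sup over m of (inf of tail from m) = 7.02.
Step 3: Similarly sup of every tail = max of the period values = 14.37.
        limsup_n integral(f_n) = 14.37.
Step 4: Fatou's lemma: integral(liminf_n f_n) <= liminf_n integral(f_n) = 7.02.
        So the integral of the pointwise liminf is at most 7.02.


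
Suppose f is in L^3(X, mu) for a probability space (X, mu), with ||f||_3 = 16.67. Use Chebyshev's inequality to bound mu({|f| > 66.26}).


Chebyshev/Markov inequality: mu(|f| > eps) <= (||f||_p / eps)^p
Step 1: ||f||_3 / eps = 16.67 / 66.26 = 0.251585
Step 2: Raise to power p = 3:
  (0.251585)^3 = 0.015924
Step 3: Therefore mu(|f| > 66.26) <= 0.015924


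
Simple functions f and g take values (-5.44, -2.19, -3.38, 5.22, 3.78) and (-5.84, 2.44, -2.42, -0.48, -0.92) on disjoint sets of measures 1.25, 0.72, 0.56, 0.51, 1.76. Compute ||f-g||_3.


Step 1: Compute differences f_i - g_i:
  -5.44 - -5.84 = 0.4
  -2.19 - 2.44 = -4.63
  -3.38 - -2.42 = -0.96
  5.22 - -0.48 = 5.7
  3.78 - -0.92 = 4.7
Step 2: Compute |diff|^3 * measure for each set:
  |0.4|^3 * 1.25 = 0.064 * 1.25 = 0.08
  |-4.63|^3 * 0.72 = 99.252847 * 0.72 = 71.46205
  |-0.96|^3 * 0.56 = 0.884736 * 0.56 = 0.495452
  |5.7|^3 * 0.51 = 185.193 * 0.51 = 94.44843
  |4.7|^3 * 1.76 = 103.823 * 1.76 = 182.72848
Step 3: Sum = 349.214412
Step 4: ||f-g||_3 = (349.214412)^(1/3) = 7.042022


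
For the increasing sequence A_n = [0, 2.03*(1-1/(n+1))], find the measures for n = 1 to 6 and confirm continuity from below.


By continuity of measure from below: if A_n increases to A, then m(A_n) -> m(A).
Here A = [0, 2.03], so m(A) = 2.03
Step 1: a_1 = 2.03*(1 - 1/2) = 1.015, m(A_1) = 1.015
Step 2: a_2 = 2.03*(1 - 1/3) = 1.3533, m(A_2) = 1.3533
Step 3: a_3 = 2.03*(1 - 1/4) = 1.5225, m(A_3) = 1.5225
Step 4: a_4 = 2.03*(1 - 1/5) = 1.624, m(A_4) = 1.624
Step 5: a_5 = 2.03*(1 - 1/6) = 1.6917, m(A_5) = 1.6917
Step 6: a_6 = 2.03*(1 - 1/7) = 1.74, m(A_6) = 1.74
Limit: m(A_n) -> m([0,2.03]) = 2.03


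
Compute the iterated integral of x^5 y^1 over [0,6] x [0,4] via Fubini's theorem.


By Fubini's theorem, the double integral factors as a product of single integrals:
Step 1: integral_0^6 x^5 dx = [x^6/6] from 0 to 6
     = 6^6/6 = 7776
Step 2: integral_0^4 y^1 dy = [y^2/2] from 0 to 4
     = 4^2/2 = 8
Step 3: Double integral = 7776 * 8 = 62208


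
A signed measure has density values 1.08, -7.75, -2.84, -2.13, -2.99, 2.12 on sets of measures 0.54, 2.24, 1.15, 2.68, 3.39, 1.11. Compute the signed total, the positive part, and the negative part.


Step 1: Compute signed measure on each set:
  Set 1: 1.08 * 0.54 = 0.5832
  Set 2: -7.75 * 2.24 = -17.36
  Set 3: -2.84 * 1.15 = -3.266
  Set 4: -2.13 * 2.68 = -5.7084
  Set 5: -2.99 * 3.39 = -10.1361
  Set 6: 2.12 * 1.11 = 2.3532
Step 2: Total signed measure = (0.5832) + (-17.36) + (-3.266) + (-5.7084) + (-10.1361) + (2.3532)
     = -33.5341
Step 3: Positive part mu+(X) = sum of positive contributions = 2.9364
Step 4: Negative part mu-(X) = |sum of negative contributions| = 36.4705


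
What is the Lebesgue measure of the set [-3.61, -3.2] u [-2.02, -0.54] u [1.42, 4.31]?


For pairwise disjoint intervals, m(union) = sum of lengths.
= (-3.2 - -3.61) + (-0.54 - -2.02) + (4.31 - 1.42)
= 0.41 + 1.48 + 2.89
= 4.78


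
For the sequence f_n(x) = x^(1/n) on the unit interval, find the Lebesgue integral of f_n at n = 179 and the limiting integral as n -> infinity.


At n = 179: f_179(x) = x^(1/179).
Step 1: integral(x^(1/179), 0, 1) = [x^(1/179+1) / (1/179+1)] from 0 to 1
     = 1 / (1/179 + 1) = 1 / ((179+1)/179) = 179/(179+1)
     = 179/180 = 0.994444
Step 2: As n -> infinity, f_n(x) = x^(1/n) -> 1 for x in (0,1], and f_n is increasing in n.
By MCT, lim_n integral(f_n) = integral(lim_n f_n) = integral(1, 0, 1) = 1.
Step 3: Verify convergence: 179/180 = 0.994444 -> 1


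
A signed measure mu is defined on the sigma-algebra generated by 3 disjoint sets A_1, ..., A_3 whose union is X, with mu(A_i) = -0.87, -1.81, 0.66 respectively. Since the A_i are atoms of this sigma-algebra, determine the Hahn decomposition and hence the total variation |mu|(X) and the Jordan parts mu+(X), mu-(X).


Step 1: Every measurable set is a union of atoms (the cells / points), so a Hahn decomposition is
  obtained by grouping atoms by sign: P = union of atoms with mu > 0, N = union of the remaining atoms.
  Atoms in P (indices): 3;  atoms in N (indices): 1, 2
  Positive values: 0.66
  Negative values: -0.87, -1.81
Step 2: mu+(X) = mu(P) = sum of positive atom values = 0.66
Step 3: mu-(X) = -mu(N) = sum of |negative atom values| = 2.68
Step 4: |mu|(X) = mu+(X) + mu-(X) = 0.66 + 2.68 = 3.34


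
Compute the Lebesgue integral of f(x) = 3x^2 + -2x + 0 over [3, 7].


The Lebesgue integral of a Riemann-integrable function agrees with the Riemann integral.
Antiderivative F(x) = (3/3)x^3 + (-2/2)x^2 + 0x
F(7) = (3/3)*7^3 + (-2/2)*7^2 + 0*7
     = (3/3)*343 + (-2/2)*49 + 0*7
     = 343 + -49 + 0
     = 294
F(3) = 18
Integral = F(7) - F(3) = 294 - 18 = 276


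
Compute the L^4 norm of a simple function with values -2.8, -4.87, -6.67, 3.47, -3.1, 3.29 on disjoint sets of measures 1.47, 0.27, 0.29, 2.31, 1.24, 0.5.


Step 1: Compute |f_i|^4 for each value:
  |-2.8|^4 = 61.4656
  |-4.87|^4 = 562.491346
  |-6.67|^4 = 1979.262223
  |3.47|^4 = 144.983273
  |-3.1|^4 = 92.3521
  |3.29|^4 = 117.161141
Step 2: Multiply by measures and sum:
  61.4656 * 1.47 = 90.354432
  562.491346 * 0.27 = 151.872663
  1979.262223 * 0.29 = 573.986045
  144.983273 * 2.31 = 334.91136
  92.3521 * 1.24 = 114.516604
  117.161141 * 0.5 = 58.58057
Sum = 90.354432 + 151.872663 + 573.986045 + 334.91136 + 114.516604 + 58.58057 = 1324.221675
Step 3: Take the p-th root:
||f||_4 = (1324.221675)^(1/4) = 6.032401


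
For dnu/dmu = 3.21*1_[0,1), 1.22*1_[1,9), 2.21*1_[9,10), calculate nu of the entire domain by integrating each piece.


Integrate each piece of the Radon-Nikodym derivative:
Step 1: integral_0^1 3.21 dx = 3.21*(1-0) = 3.21*1 = 3.21
Step 2: integral_1^9 1.22 dx = 1.22*(9-1) = 1.22*8 = 9.76
Step 3: integral_9^10 2.21 dx = 2.21*(10-9) = 2.21*1 = 2.21
Total: 3.21 + 9.76 + 2.21 = 15.18


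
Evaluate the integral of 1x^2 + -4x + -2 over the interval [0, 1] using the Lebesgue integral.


The Lebesgue integral of a Riemann-integrable function agrees with the Riemann integral.
Antiderivative F(x) = (1/3)x^3 + (-4/2)x^2 + -2x
F(1) = (1/3)*1^3 + (-4/2)*1^2 + -2*1
     = (1/3)*1 + (-4/2)*1 + -2*1
     = 0.333333 + -2 + -2
     = -3.666667
F(0) = 0.0
Integral = F(1) - F(0) = -3.666667 - 0.0 = -3.666667


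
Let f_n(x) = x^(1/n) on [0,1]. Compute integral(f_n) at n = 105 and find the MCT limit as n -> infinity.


At n = 105: f_105(x) = x^(1/105).
Step 1: integral(x^(1/105), 0, 1) = [x^(1/105+1) / (1/105+1)] from 0 to 1
     = 1 / (1/105 + 1) = 1 / ((105+1)/105) = 105/(105+1)
     = 105/106 = 0.990566
Step 2: As n -> infinity, f_n(x) = x^(1/n) -> 1 for x in (0,1], and f_n is increasing in n.
By MCT, lim_n integral(f_n) = integral(lim_n f_n) = integral(1, 0, 1) = 1.
Step 3: Verify convergence: 105/106 = 0.990566 -> 1


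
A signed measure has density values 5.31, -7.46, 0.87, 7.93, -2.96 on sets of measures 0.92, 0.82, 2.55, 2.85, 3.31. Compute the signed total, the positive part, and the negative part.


Step 1: Compute signed measure on each set:
  Set 1: 5.31 * 0.92 = 4.8852
  Set 2: -7.46 * 0.82 = -6.1172
  Set 3: 0.87 * 2.55 = 2.2185
  Set 4: 7.93 * 2.85 = 22.6005
  Set 5: -2.96 * 3.31 = -9.7976
Step 2: Total signed measure = (4.8852) + (-6.1172) + (2.2185) + (22.6005) + (-9.7976)
     = 13.7894
Step 3: Positive part mu+(X) = sum of positive contributions = 29.7042
Step 4: Negative part mu-(X) = |sum of negative contributions| = 15.9148


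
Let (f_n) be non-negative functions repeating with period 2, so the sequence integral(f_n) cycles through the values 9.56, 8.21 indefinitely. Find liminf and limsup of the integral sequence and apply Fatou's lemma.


The sequence (integral(f_n)) is periodic with period 2, repeating the values 9.56, 8.21 indefinitely.
Step 1: For a periodic sequence, every tail (a_m, a_(m+1), ...) contains all 2 period values infinitely often.
Step 2: Hence inf of every tail = min of the period values = min(9.56, 8.21) = 8.21.
        liminf_n integral(f_n) = sup over m of (inf of tail from m) = 8.21.
Step 3: Similarly sup of every tail = max of the period values = 9.56.
        limsup_n integral(f_n) = 9.56.
Step 4: Fatou's lemma: integral(liminf_n f_n) <= liminf_n integral(f_n) = 8.21.
        So the integral of the pointwise liminf is at most 8.21.


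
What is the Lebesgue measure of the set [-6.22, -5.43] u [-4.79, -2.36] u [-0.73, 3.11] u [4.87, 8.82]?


For pairwise disjoint intervals, m(union) = sum of lengths.
= (-5.43 - -6.22) + (-2.36 - -4.79) + (3.11 - -0.73) + (8.82 - 4.87)
= 0.79 + 2.43 + 3.84 + 3.95
= 11.01


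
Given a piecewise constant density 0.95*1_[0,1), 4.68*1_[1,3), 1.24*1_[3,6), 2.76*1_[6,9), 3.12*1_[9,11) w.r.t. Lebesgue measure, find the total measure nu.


Integrate each piece of the Radon-Nikodym derivative:
Step 1: integral_0^1 0.95 dx = 0.95*(1-0) = 0.95*1 = 0.95
Step 2: integral_1^3 4.68 dx = 4.68*(3-1) = 4.68*2 = 9.36
Step 3: integral_3^6 1.24 dx = 1.24*(6-3) = 1.24*3 = 3.72
Step 4: integral_6^9 2.76 dx = 2.76*(9-6) = 2.76*3 = 8.28
Step 5: integral_9^11 3.12 dx = 3.12*(11-9) = 3.12*2 = 6.24
Total: 0.95 + 9.36 + 3.72 + 8.28 + 6.24 = 28.55


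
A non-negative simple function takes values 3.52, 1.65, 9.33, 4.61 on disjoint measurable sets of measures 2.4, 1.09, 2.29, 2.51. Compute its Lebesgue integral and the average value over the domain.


Step 1: Integral = sum(value_i * measure_i)
= 3.52*2.4 + 1.65*1.09 + 9.33*2.29 + 4.61*2.51
= 8.448 + 1.7985 + 21.3657 + 11.5711
= 43.1833
Step 2: Total measure of domain = 2.4 + 1.09 + 2.29 + 2.51 = 8.29
Step 3: Average value = 43.1833 / 8.29 = 5.209083


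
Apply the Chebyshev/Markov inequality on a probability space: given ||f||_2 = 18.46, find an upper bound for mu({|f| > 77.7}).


Chebyshev/Markov inequality: mu(|f| > eps) <= (||f||_p / eps)^p
Step 1: ||f||_2 / eps = 18.46 / 77.7 = 0.23758
Step 2: Raise to power p = 2:
  (0.23758)^2 = 0.056444
Step 3: Therefore mu(|f| > 77.7) <= 0.056444


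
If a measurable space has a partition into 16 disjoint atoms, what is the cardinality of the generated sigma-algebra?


Each element of the sigma-algebra is a union of some subset of the 16 atoms.
The number of such subsets is 2^16 = 65536.


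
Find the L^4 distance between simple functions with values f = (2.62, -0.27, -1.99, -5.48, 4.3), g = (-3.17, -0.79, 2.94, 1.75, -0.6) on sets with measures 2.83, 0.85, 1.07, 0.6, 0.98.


Step 1: Compute differences f_i - g_i:
  2.62 - -3.17 = 5.79
  -0.27 - -0.79 = 0.52
  -1.99 - 2.94 = -4.93
  -5.48 - 1.75 = -7.23
  4.3 - -0.6 = 4.9
Step 2: Compute |diff|^4 * measure for each set:
  |5.79|^4 * 2.83 = 1123.865281 * 2.83 = 3180.538745
  |0.52|^4 * 0.85 = 0.073116 * 0.85 = 0.062149
  |-4.93|^4 * 1.07 = 590.728164 * 1.07 = 632.079135
  |-7.23|^4 * 0.6 = 2732.456074 * 0.6 = 1639.473645
  |4.9|^4 * 0.98 = 576.4801 * 0.98 = 564.950498
Step 3: Sum = 6017.104172
Step 4: ||f-g||_4 = (6017.104172)^(1/4) = 8.807383


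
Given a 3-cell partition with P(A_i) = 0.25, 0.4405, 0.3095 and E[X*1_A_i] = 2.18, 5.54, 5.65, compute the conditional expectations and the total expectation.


For each cell A_i: E[X|A_i] = E[X*1_A_i] / P(A_i)
Step 1: E[X|A_1] = 2.18 / 0.25 = 8.72
Step 2: E[X|A_2] = 5.54 / 0.4405 = 12.576617
Step 3: E[X|A_3] = 5.65 / 0.3095 = 18.25525
Verification: E[X] = sum E[X*1_A_i] = 2.18 + 5.54 + 5.65 = 13.37


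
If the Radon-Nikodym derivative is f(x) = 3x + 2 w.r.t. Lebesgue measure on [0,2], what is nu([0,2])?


nu(A) = integral_A (dnu/dmu) dmu = integral_0^2 (3x + 2) dx
Step 1: Antiderivative F(x) = (3/2)x^2 + 2x
Step 2: F(2) = (3/2)*2^2 + 2*2 = 6 + 4 = 10
Step 3: F(0) = (3/2)*0^2 + 2*0 = 0.0 + 0 = 0.0
Step 4: nu([0,2]) = F(2) - F(0) = 10 - 0.0 = 10


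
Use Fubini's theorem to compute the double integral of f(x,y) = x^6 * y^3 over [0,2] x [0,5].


By Fubini's theorem, the double integral factors as a product of single integrals:
Step 1: integral_0^2 x^6 dx = [x^7/7] from 0 to 2
     = 2^7/7 = 18.285714
Step 2: integral_0^5 y^3 dy = [y^4/4] from 0 to 5
     = 5^4/4 = 156.25
Step 3: Double integral = 18.285714 * 156.25 = 2857.142857


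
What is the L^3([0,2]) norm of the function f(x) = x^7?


Step 1: ||f||_3 = (integral_0^2 |x^7|^3 dx)^(1/3)
     = (integral_0^2 x^21 dx)^(1/3)
Step 2: integral_0^2 x^21 dx = [x^22/(22)] from 0 to 2 = 2^22/22
     = 4194304/22 = 190650.181818
Step 3: ||f||_3 = (190650.181818)^(1/3) = 57.554472


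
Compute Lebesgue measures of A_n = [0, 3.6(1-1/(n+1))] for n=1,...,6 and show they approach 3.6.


By continuity of measure from below: if A_n increases to A, then m(A_n) -> m(A).
Here A = [0, 3.6], so m(A) = 3.6
Step 1: a_1 = 3.6*(1 - 1/2) = 1.8, m(A_1) = 1.8
Step 2: a_2 = 3.6*(1 - 1/3) = 2.4, m(A_2) = 2.4
Step 3: a_3 = 3.6*(1 - 1/4) = 2.7, m(A_3) = 2.7
Step 4: a_4 = 3.6*(1 - 1/5) = 2.88, m(A_4) = 2.88
Step 5: a_5 = 3.6*(1 - 1/6) = 3, m(A_5) = 3
Step 6: a_6 = 3.6*(1 - 1/7) = 3.0857, m(A_6) = 3.0857
Limit: m(A_n) -> m([0,3.6]) = 3.6


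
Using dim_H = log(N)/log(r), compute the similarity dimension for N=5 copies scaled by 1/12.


For a self-similar set with N copies scaled by 1/r:
dim_H = log(N)/log(r) = log(5)/log(12)
= 1.609438/2.484907
= 0.647685


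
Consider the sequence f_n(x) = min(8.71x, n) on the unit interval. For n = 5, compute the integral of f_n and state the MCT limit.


f(x) = 8.71x on [0,1]; f_n(x) = min(8.71x, n). At n = 5:
Step 1: f(x) reaches 5 at x = 5/8.71 = 0.574053
Step 2: integral(f_5) = integral(8.71x, 0, 0.574053) + integral(5, 0.574053, 1)
       = 8.71*0.574053^2/2 + 5*(1 - 0.574053)
       = 1.435132 + 2.129736
       = 3.564868
Step 3: As n -> infinity, f_n increases to f, so by MCT integral(f_n) -> integral(f) = 8.71/2 = 4.355.
Convergence: integral(f_5) = 3.564868 -> 4.355 as n -> infinity


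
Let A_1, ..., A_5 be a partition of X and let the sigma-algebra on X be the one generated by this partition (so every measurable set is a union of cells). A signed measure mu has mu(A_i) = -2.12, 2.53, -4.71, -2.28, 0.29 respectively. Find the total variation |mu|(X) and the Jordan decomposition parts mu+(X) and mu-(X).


Step 1: Every measurable set is a union of atoms (the cells / points), so a Hahn decomposition is
  obtained by grouping atoms by sign: P = union of atoms with mu > 0, N = union of the remaining atoms.
  Atoms in P (indices): 2, 5;  atoms in N (indices): 1, 3, 4
  Positive values: 2.53, 0.29
  Negative values: -2.12, -4.71, -2.28
Step 2: mu+(X) = mu(P) = sum of positive atom values = 2.82
Step 3: mu-(X) = -mu(N) = sum of |negative atom values| = 9.11
Step 4: |mu|(X) = mu+(X) + mu-(X) = 2.82 + 9.11 = 11.93


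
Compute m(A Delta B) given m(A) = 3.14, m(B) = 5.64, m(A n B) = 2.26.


m(A Delta B) = m(A) + m(B) - 2*m(A n B)
= 3.14 + 5.64 - 2*2.26
= 3.14 + 5.64 - 4.52
= 4.26


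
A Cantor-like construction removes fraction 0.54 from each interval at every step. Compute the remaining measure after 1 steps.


Step 1: At each step, fraction remaining = 1 - 0.54 = 0.46
Step 2: After 1 steps, measure = (0.46)^1
Step 3: Computing the power step by step:
  After step 1: 0.46
Result = 0.46


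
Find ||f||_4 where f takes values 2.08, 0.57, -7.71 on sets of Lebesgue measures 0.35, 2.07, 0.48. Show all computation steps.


Step 1: Compute |f_i|^4 for each value:
  |2.08|^4 = 18.717737
  |0.57|^4 = 0.10556
  |-7.71|^4 = 3533.601025
Step 2: Multiply by measures and sum:
  18.717737 * 0.35 = 6.551208
  0.10556 * 2.07 = 0.218509
  3533.601025 * 0.48 = 1696.128492
Sum = 6.551208 + 0.218509 + 1696.128492 = 1702.898209
Step 3: Take the p-th root:
||f||_4 = (1702.898209)^(1/4) = 6.423876


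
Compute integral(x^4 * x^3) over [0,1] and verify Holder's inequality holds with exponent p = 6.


Step 1: Exact integral of f*g = integral(x^7, 0, 1) = 1/8
     = 0.125
Step 2: Holder bound with p=6, q=1.2:
  ||f||_p = (integral x^24 dx)^(1/6) = (1/25)^(1/6) = 0.584804
  ||g||_q = (integral x^3.6 dx)^(1/1.2) = (1/4.6)^(1/1.2) = 0.280351
Step 3: Holder bound = ||f||_p * ||g||_q = 0.584804 * 0.280351 = 0.16395
Verification: 0.125 <= 0.16395 (Holder holds)


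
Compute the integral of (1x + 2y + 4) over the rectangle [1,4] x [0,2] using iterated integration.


By Fubini, integrate in x first, then y.
Step 1: Fix y, integrate over x in [1,4]:
  integral(1x + 2y + 4, x=1..4)
  = 1*(4^2 - 1^2)/2 + (2y + 4)*(4 - 1)
  = 7.5 + (2y + 4)*3
  = 7.5 + 6y + 12
  = 19.5 + 6y
Step 2: Integrate over y in [0,2]:
  integral(19.5 + 6y, y=0..2)
  = 19.5*2 + 6*(2^2 - 0^2)/2
  = 39 + 12
  = 51


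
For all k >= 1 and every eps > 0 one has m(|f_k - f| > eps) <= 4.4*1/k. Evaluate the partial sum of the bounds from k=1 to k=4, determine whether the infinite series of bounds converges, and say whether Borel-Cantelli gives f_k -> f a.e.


Step 1: List the terms 4.4*1/k for k = 1 to 4:
  k=1: 4.4
  k=2: 2.2
  k=3: 1.466667
  k=4: 1.1
Step 2: Partial sum = 4.4 + 2.2 + 1.466667 + 1.1
     = 9.166667
Step 3: The full series sum_(k>=1) 4.4*1/k diverges (harmonic series, p = 1; a nonzero constant multiple of a divergent series diverges).
Step 4: The (first) Borel-Cantelli lemma requires a summable sequence of measures, so it does not apply here;
        from this bound alone no conclusion about a.e. convergence can be drawn (convergence in measure still
        gives an a.e.-convergent subsequence, but not a.e. convergence of the whole sequence).
Conclusion: series diverges; Borel-Cantelli is inconclusive about a.e. convergence of f_k.


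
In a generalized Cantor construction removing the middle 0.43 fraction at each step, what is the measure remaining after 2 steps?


Step 1: At each step, fraction remaining = 1 - 0.43 = 0.57
Step 2: After 2 steps, measure = (0.57)^2
Step 3: Computing the power step by step:
  After step 1: 0.57
  After step 2: 0.3249
Result = 0.3249


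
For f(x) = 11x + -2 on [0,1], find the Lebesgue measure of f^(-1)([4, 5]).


f^(-1)([4, 5]) = {x : 4 <= 11x + -2 <= 5}
Solving: (4 - -2)/11 <= x <= (5 - -2)/11
= [0.545455, 0.636364]
Intersecting with [0,1]: [0.545455, 0.636364]
Measure = 0.636364 - 0.545455 = 0.090909


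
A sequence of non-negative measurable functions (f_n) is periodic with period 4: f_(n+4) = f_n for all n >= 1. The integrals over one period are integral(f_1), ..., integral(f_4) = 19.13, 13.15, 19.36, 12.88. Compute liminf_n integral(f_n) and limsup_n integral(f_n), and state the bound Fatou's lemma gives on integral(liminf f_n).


The sequence (integral(f_n)) is periodic with period 4, repeating the values 19.13, 13.15, 19.36, 12.88 indefinitely.
Step 1: For a periodic sequence, every tail (a_m, a_(m+1), ...) contains all 4 period values infinitely often.
Step 2: Hence inf of every tail = min of the period values = min(19.13, 13.15, 19.36, 12.88) = 12.88.
        liminf_n integral(f_n) = sup over m of (inf of tail from m) = 12.88.
Step 3: Similarly sup of every tail = max of the period values = 19.36.
        limsup_n integral(f_n) = 19.36.
Step 4: Fatou's lemma: integral(liminf_n f_n) <= liminf_n integral(f_n) = 12.88.
        So the integral of the pointwise liminf is at most 12.88.


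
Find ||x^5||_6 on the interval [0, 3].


Step 1: ||f||_6 = (integral_0^3 |x^5|^6 dx)^(1/6)
     = (integral_0^3 x^30 dx)^(1/6)
Step 2: integral_0^3 x^30 dx = [x^31/(31)] from 0 to 3 = 3^31/31
     = 617673396283947/31 = 1.992495e+13
Step 3: ||f||_6 = (1.992495e+13)^(1/6) = 164.651693


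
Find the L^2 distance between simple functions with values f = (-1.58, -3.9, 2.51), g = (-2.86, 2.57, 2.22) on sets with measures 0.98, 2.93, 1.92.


Step 1: Compute differences f_i - g_i:
  -1.58 - -2.86 = 1.28
  -3.9 - 2.57 = -6.47
  2.51 - 2.22 = 0.29
Step 2: Compute |diff|^2 * measure for each set:
  |1.28|^2 * 0.98 = 1.6384 * 0.98 = 1.605632
  |-6.47|^2 * 2.93 = 41.8609 * 2.93 = 122.652437
  |0.29|^2 * 1.92 = 0.0841 * 1.92 = 0.161472
Step 3: Sum = 124.419541
Step 4: ||f-g||_2 = (124.419541)^(1/2) = 11.154351


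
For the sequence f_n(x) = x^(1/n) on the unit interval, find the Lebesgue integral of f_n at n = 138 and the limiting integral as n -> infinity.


At n = 138: f_138(x) = x^(1/138).
Step 1: integral(x^(1/138), 0, 1) = [x^(1/138+1) / (1/138+1)] from 0 to 1
     = 1 / (1/138 + 1) = 1 / ((138+1)/138) = 138/(138+1)
     = 138/139 = 0.992806
Step 2: As n -> infinity, f_n(x) = x^(1/n) -> 1 for x in (0,1], and f_n is increasing in n.
By MCT, lim_n integral(f_n) = integral(lim_n f_n) = integral(1, 0, 1) = 1.
Step 3: Verify convergence: 138/139 = 0.992806 -> 1


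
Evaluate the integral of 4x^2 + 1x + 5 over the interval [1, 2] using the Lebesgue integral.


The Lebesgue integral of a Riemann-integrable function agrees with the Riemann integral.
Antiderivative F(x) = (4/3)x^3 + (1/2)x^2 + 5x
F(2) = (4/3)*2^3 + (1/2)*2^2 + 5*2
     = (4/3)*8 + (1/2)*4 + 5*2
     = 10.666667 + 2 + 10
     = 22.666667
F(1) = 6.833333
Integral = F(2) - F(1) = 22.666667 - 6.833333 = 15.833333


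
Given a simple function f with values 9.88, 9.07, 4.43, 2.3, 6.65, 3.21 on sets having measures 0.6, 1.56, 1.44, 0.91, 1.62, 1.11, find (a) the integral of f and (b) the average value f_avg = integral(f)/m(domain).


Step 1: Integral = sum(value_i * measure_i)
= 9.88*0.6 + 9.07*1.56 + 4.43*1.44 + 2.3*0.91 + 6.65*1.62 + 3.21*1.11
= 5.928 + 14.1492 + 6.3792 + 2.093 + 10.773 + 3.5631
= 42.8855
Step 2: Total measure of domain = 0.6 + 1.56 + 1.44 + 0.91 + 1.62 + 1.11 = 7.24
Step 3: Average value = 42.8855 / 7.24 = 5.923412


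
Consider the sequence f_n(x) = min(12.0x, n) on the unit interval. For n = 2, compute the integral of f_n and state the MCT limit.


f(x) = 12.0x on [0,1]; f_n(x) = min(12.0x, n). At n = 2:
Step 1: f(x) reaches 2 at x = 2/12.0 = 0.166667
Step 2: integral(f_2) = integral(12.0x, 0, 0.166667) + integral(2, 0.166667, 1)
       = 12.0*0.166667^2/2 + 2*(1 - 0.166667)
       = 0.166667 + 1.666667
       = 1.833333
Step 3: As n -> infinity, f_n increases to f, so by MCT integral(f_n) -> integral(f) = 12.0/2 = 6.
Convergence: integral(f_2) = 1.833333 -> 6 as n -> infinity


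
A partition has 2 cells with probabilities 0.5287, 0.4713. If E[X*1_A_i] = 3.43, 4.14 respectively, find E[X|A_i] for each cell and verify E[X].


For each cell A_i: E[X|A_i] = E[X*1_A_i] / P(A_i)
Step 1: E[X|A_1] = 3.43 / 0.5287 = 6.487611
Step 2: E[X|A_2] = 4.14 / 0.4713 = 8.784214
Verification: E[X] = sum E[X*1_A_i] = 3.43 + 4.14 = 7.57


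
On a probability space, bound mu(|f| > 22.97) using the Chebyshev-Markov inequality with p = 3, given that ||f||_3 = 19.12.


Chebyshev/Markov inequality: mu(|f| > eps) <= (||f||_p / eps)^p
Step 1: ||f||_3 / eps = 19.12 / 22.97 = 0.83239
Step 2: Raise to power p = 3:
  (0.83239)^3 = 0.576741
Step 3: Therefore mu(|f| > 22.97) <= 0.576741


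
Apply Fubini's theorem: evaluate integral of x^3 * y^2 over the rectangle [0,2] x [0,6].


By Fubini's theorem, the double integral factors as a product of single integrals:
Step 1: integral_0^2 x^3 dx = [x^4/4] from 0 to 2
     = 2^4/4 = 4
Step 2: integral_0^6 y^2 dy = [y^3/3] from 0 to 6
     = 6^3/3 = 72
Step 3: Double integral = 4 * 72 = 288


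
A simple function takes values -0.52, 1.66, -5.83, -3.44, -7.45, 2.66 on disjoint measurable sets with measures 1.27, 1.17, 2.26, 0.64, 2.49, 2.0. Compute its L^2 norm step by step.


Step 1: Compute |f_i|^2 for each value:
  |-0.52|^2 = 0.2704
  |1.66|^2 = 2.7556
  |-5.83|^2 = 33.9889
  |-3.44|^2 = 11.8336
  |-7.45|^2 = 55.5025
  |2.66|^2 = 7.0756
Step 2: Multiply by measures and sum:
  0.2704 * 1.27 = 0.343408
  2.7556 * 1.17 = 3.224052
  33.9889 * 2.26 = 76.814914
  11.8336 * 0.64 = 7.573504
  55.5025 * 2.49 = 138.201225
  7.0756 * 2.0 = 14.1512
Sum = 0.343408 + 3.224052 + 76.814914 + 7.573504 + 138.201225 + 14.1512 = 240.308303
Step 3: Take the p-th root:
||f||_2 = (240.308303)^(1/2) = 15.501881


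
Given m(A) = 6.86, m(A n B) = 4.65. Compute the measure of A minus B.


m(A \ B) = m(A) - m(A n B)
= 6.86 - 4.65
= 2.21


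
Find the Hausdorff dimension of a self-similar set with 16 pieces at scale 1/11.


For a self-similar set with N copies scaled by 1/r:
dim_H = log(N)/log(r) = log(16)/log(11)
= 2.772589/2.397895
= 1.156259


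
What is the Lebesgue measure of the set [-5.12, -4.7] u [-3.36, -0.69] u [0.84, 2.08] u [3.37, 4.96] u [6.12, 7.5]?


For pairwise disjoint intervals, m(union) = sum of lengths.
= (-4.7 - -5.12) + (-0.69 - -3.36) + (2.08 - 0.84) + (4.96 - 3.37) + (7.5 - 6.12)
= 0.42 + 2.67 + 1.24 + 1.59 + 1.38
= 7.3


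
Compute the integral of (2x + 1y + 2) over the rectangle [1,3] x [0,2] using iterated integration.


By Fubini, integrate in x first, then y.
Step 1: Fix y, integrate over x in [1,3]:
  integral(2x + 1y + 2, x=1..3)
  = 2*(3^2 - 1^2)/2 + (1y + 2)*(3 - 1)
  = 8 + (1y + 2)*2
  = 8 + 2y + 4
  = 12 + 2y
Step 2: Integrate over y in [0,2]:
  integral(12 + 2y, y=0..2)
  = 12*2 + 2*(2^2 - 0^2)/2
  = 24 + 4
  = 28


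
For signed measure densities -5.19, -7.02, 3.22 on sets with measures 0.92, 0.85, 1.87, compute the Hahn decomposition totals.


Step 1: Compute signed measure on each set:
  Set 1: -5.19 * 0.92 = -4.7748
  Set 2: -7.02 * 0.85 = -5.967
  Set 3: 3.22 * 1.87 = 6.0214
Step 2: Total signed measure = (-4.7748) + (-5.967) + (6.0214)
     = -4.7204
Step 3: Positive part mu+(X) = sum of positive contributions = 6.0214
Step 4: Negative part mu-(X) = |sum of negative contributions| = 10.7418


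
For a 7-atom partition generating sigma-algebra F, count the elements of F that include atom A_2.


Each element of F is a union of some subset S of the 7 atoms.
The element contains A_2 iff A_2 is in S.
So we count subsets S of {A_1,...,A_7} with A_2 in S: choose freely among the other 6 atoms.
Count = 2^(7-1) = 2^6 = 64.


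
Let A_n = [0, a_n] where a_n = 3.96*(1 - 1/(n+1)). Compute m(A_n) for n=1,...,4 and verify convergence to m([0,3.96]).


By continuity of measure from below: if A_n increases to A, then m(A_n) -> m(A).
Here A = [0, 3.96], so m(A) = 3.96
Step 1: a_1 = 3.96*(1 - 1/2) = 1.98, m(A_1) = 1.98
Step 2: a_2 = 3.96*(1 - 1/3) = 2.64, m(A_2) = 2.64
Step 3: a_3 = 3.96*(1 - 1/4) = 2.97, m(A_3) = 2.97
Step 4: a_4 = 3.96*(1 - 1/5) = 3.168, m(A_4) = 3.168
Limit: m(A_n) -> m([0,3.96]) = 3.96


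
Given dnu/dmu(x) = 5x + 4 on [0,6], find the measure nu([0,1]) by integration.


nu(A) = integral_A (dnu/dmu) dmu = integral_0^1 (5x + 4) dx
Step 1: Antiderivative F(x) = (5/2)x^2 + 4x
Step 2: F(1) = (5/2)*1^2 + 4*1 = 2.5 + 4 = 6.5
Step 3: F(0) = (5/2)*0^2 + 4*0 = 0.0 + 0 = 0.0
Step 4: nu([0,1]) = F(1) - F(0) = 6.5 - 0.0 = 6.5


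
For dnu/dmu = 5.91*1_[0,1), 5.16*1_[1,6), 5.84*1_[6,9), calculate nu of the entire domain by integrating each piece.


Integrate each piece of the Radon-Nikodym derivative:
Step 1: integral_0^1 5.91 dx = 5.91*(1-0) = 5.91*1 = 5.91
Step 2: integral_1^6 5.16 dx = 5.16*(6-1) = 5.16*5 = 25.8
Step 3: integral_6^9 5.84 dx = 5.84*(9-6) = 5.84*3 = 17.52
Total: 5.91 + 25.8 + 17.52 = 49.23


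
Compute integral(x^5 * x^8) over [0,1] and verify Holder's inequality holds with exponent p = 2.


Step 1: Exact integral of f*g = integral(x^13, 0, 1) = 1/14
     = 0.071429
Step 2: Holder bound with p=2, q=2:
  ||f||_p = (integral x^10 dx)^(1/2) = (1/11)^(1/2) = 0.301511
  ||g||_q = (integral x^16 dx)^(1/2) = (1/17)^(1/2) = 0.242536
Step 3: Holder bound = ||f||_p * ||g||_q = 0.301511 * 0.242536 = 0.073127
Verification: 0.071429 <= 0.073127 (Holder holds)


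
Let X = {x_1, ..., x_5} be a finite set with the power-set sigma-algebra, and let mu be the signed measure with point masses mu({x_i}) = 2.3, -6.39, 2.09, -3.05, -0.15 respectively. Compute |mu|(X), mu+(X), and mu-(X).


Step 1: Every measurable set is a union of atoms (the cells / points), so a Hahn decomposition is
  obtained by grouping atoms by sign: P = union of atoms with mu > 0, N = union of the remaining atoms.
  Atoms in P (indices): 1, 3;  atoms in N (indices): 2, 4, 5
  Positive values: 2.3, 2.09
  Negative values: -6.39, -3.05, -0.15
Step 2: mu+(X) = mu(P) = sum of positive atom values = 4.39
Step 3: mu-(X) = -mu(N) = sum of |negative atom values| = 9.59
Step 4: |mu|(X) = mu+(X) + mu-(X) = 4.39 + 9.59 = 13.98


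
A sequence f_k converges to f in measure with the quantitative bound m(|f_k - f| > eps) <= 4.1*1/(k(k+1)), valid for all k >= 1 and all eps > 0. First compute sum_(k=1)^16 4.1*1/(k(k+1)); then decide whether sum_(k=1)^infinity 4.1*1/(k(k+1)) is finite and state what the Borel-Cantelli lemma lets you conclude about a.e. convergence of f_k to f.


Step 1: List the terms 4.1*1/(k(k+1)) for k = 1 to 16:
  k=1: 2.05
  k=2: 0.683333
  k=3: 0.341667
  k=4: 0.205
  k=5: 0.136667
  k=6: 0.097619
  k=7: 0.073214
  k=8: 0.056944
  k=9: 0.045556
  k=10: 0.037273
  k=11: 0.031061
  k=12: 0.026282
  k=13: 0.022527
  k=14: 0.019524
  k=15: 0.017083
  k=16: 0.015074
Step 2: Partial sum = 2.05 + 0.683333 + 0.341667 + 0.205 + 0.136667 + 0.097619 + 0.073214 + 0.056944 + 0.045556 + 0.037273 + 0.031061 + 0.026282 + 0.022527 + 0.019524 + 0.017083 + 0.015074
     = 3.858824
Step 3: The full series sum_(k>=1) 4.1*1/(k(k+1)) converges (telescoping series sum 1/(k(k+1)) = 1; a constant multiple of a convergent series converges).
Step 4: Fix eps > 0. Since sum_k m(|f_k - f| > eps) < infinity, the Borel-Cantelli lemma gives
        m(limsup_k {|f_k - f| > eps}) = 0, i.e. for a.e. x, |f_k(x) - f(x)| <= eps for all large k.
        Applying this with eps = 1/j for j = 1, 2, ... and intersecting the countably many full-measure sets,
        for a.e. x we get limsup_k |f_k(x) - f(x)| <= 1/j for every j, hence f_k -> f almost everywhere.
Conclusion: series converges; Borel-Cantelli yields f_k -> f a.e.


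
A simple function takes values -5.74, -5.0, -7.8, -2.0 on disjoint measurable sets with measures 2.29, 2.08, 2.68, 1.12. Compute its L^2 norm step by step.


Step 1: Compute |f_i|^2 for each value:
  |-5.74|^2 = 32.9476
  |-5.0|^2 = 25
  |-7.8|^2 = 60.84
  |-2.0|^2 = 4
Step 2: Multiply by measures and sum:
  32.9476 * 2.29 = 75.450004
  25 * 2.08 = 52
  60.84 * 2.68 = 163.0512
  4 * 1.12 = 4.48
Sum = 75.450004 + 52 + 163.0512 + 4.48 = 294.981204
Step 3: Take the p-th root:
||f||_2 = (294.981204)^(1/2) = 17.175017


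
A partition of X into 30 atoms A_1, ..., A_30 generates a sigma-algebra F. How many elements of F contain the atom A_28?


Each element of F is a union of some subset S of the 30 atoms.
The element contains A_28 iff A_28 is in S.
So we count subsets S of {A_1,...,A_30} with A_28 in S: choose freely among the other 29 atoms.
Count = 2^(30-1) = 2^29 = 536870912.


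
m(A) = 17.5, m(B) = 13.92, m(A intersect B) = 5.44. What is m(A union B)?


By inclusion-exclusion: m(A u B) = m(A) + m(B) - m(A n B)
= 17.5 + 13.92 - 5.44
= 25.98


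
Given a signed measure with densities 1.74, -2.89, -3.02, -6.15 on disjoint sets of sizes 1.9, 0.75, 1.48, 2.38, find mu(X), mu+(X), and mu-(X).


Step 1: Compute signed measure on each set:
  Set 1: 1.74 * 1.9 = 3.306
  Set 2: -2.89 * 0.75 = -2.1675
  Set 3: -3.02 * 1.48 = -4.4696
  Set 4: -6.15 * 2.38 = -14.637
Step 2: Total signed measure = (3.306) + (-2.1675) + (-4.4696) + (-14.637)
     = -17.9681
Step 3: Positive part mu+(X) = sum of positive contributions = 3.306
Step 4: Negative part mu-(X) = |sum of negative contributions| = 21.2741


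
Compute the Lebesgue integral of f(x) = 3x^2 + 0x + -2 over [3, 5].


The Lebesgue integral of a Riemann-integrable function agrees with the Riemann integral.
Antiderivative F(x) = (3/3)x^3 + (0/2)x^2 + -2x
F(5) = (3/3)*5^3 + (0/2)*5^2 + -2*5
     = (3/3)*125 + (0/2)*25 + -2*5
     = 125 + 0.0 + -10
     = 115
F(3) = 21
Integral = F(5) - F(3) = 115 - 21 = 94


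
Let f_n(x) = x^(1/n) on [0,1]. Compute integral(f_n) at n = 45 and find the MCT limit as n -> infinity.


At n = 45: f_45(x) = x^(1/45).
Step 1: integral(x^(1/45), 0, 1) = [x^(1/45+1) / (1/45+1)] from 0 to 1
     = 1 / (1/45 + 1) = 1 / ((45+1)/45) = 45/(45+1)
     = 45/46 = 0.978261
Step 2: As n -> infinity, f_n(x) = x^(1/n) -> 1 for x in (0,1], and f_n is increasing in n.
By MCT, lim_n integral(f_n) = integral(lim_n f_n) = integral(1, 0, 1) = 1.
Step 3: Verify convergence: 45/46 = 0.978261 -> 1


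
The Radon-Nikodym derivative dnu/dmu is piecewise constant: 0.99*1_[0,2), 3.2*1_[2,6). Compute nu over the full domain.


Integrate each piece of the Radon-Nikodym derivative:
Step 1: integral_0^2 0.99 dx = 0.99*(2-0) = 0.99*2 = 1.98
Step 2: integral_2^6 3.2 dx = 3.2*(6-2) = 3.2*4 = 12.8
Total: 1.98 + 12.8 = 14.78


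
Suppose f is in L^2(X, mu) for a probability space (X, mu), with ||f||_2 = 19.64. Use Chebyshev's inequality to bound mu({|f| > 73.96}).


Chebyshev/Markov inequality: mu(|f| > eps) <= (||f||_p / eps)^p
Step 1: ||f||_2 / eps = 19.64 / 73.96 = 0.265549
Step 2: Raise to power p = 2:
  (0.265549)^2 = 0.070516
Step 3: Therefore mu(|f| > 73.96) <= 0.070516


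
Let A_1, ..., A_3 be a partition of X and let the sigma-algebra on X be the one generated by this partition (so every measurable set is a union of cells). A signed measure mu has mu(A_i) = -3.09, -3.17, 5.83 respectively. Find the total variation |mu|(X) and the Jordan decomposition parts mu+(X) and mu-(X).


Step 1: Every measurable set is a union of atoms (the cells / points), so a Hahn decomposition is
  obtained by grouping atoms by sign: P = union of atoms with mu > 0, N = union of the remaining atoms.
  Atoms in P (indices): 3;  atoms in N (indices): 1, 2
  Positive values: 5.83
  Negative values: -3.09, -3.17
Step 2: mu+(X) = mu(P) = sum of positive atom values = 5.83
Step 3: mu-(X) = -mu(N) = sum of |negative atom values| = 6.26
Step 4: |mu|(X) = mu+(X) + mu-(X) = 5.83 + 6.26 = 12.09


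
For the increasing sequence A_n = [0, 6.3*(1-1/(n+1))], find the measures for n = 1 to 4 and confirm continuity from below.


By continuity of measure from below: if A_n increases to A, then m(A_n) -> m(A).
Here A = [0, 6.3], so m(A) = 6.3
Step 1: a_1 = 6.3*(1 - 1/2) = 3.15, m(A_1) = 3.15
Step 2: a_2 = 6.3*(1 - 1/3) = 4.2, m(A_2) = 4.2
Step 3: a_3 = 6.3*(1 - 1/4) = 4.725, m(A_3) = 4.725
Step 4: a_4 = 6.3*(1 - 1/5) = 5.04, m(A_4) = 5.04
Limit: m(A_n) -> m([0,6.3]) = 6.3


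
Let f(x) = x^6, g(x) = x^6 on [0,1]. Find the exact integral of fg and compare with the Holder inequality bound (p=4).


Step 1: Exact integral of f*g = integral(x^12, 0, 1) = 1/13
     = 0.076923
Step 2: Holder bound with p=4, q=1.333333:
  ||f||_p = (integral x^24 dx)^(1/4) = (1/25)^(1/4) = 0.447214
  ||g||_q = (integral x^8 dx)^(1/1.333333) = (1/9)^(1/1.333333) = 0.19245
Step 3: Holder bound = ||f||_p * ||g||_q = 0.447214 * 0.19245 = 0.086066
Verification: 0.076923 <= 0.086066 (Holder holds)


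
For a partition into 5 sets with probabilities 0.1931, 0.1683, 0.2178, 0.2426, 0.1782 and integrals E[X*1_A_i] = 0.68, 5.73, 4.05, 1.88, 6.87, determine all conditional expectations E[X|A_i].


For each cell A_i: E[X|A_i] = E[X*1_A_i] / P(A_i)
Step 1: E[X|A_1] = 0.68 / 0.1931 = 3.521491
Step 2: E[X|A_2] = 5.73 / 0.1683 = 34.046346
Step 3: E[X|A_3] = 4.05 / 0.2178 = 18.595041
Step 4: E[X|A_4] = 1.88 / 0.2426 = 7.749382
Step 5: E[X|A_5] = 6.87 / 0.1782 = 38.552189
Verification: E[X] = sum E[X*1_A_i] = 0.68 + 5.73 + 4.05 + 1.88 + 6.87 = 19.21


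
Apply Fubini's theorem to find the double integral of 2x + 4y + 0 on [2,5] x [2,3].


By Fubini, integrate in x first, then y.
Step 1: Fix y, integrate over x in [2,5]:
  integral(2x + 4y + 0, x=2..5)
  = 2*(5^2 - 2^2)/2 + (4y + 0)*(5 - 2)
  = 21 + (4y + 0)*3
  = 21 + 12y + 0
  = 21 + 12y
Step 2: Integrate over y in [2,3]:
  integral(21 + 12y, y=2..3)
  = 21*1 + 12*(3^2 - 2^2)/2
  = 21 + 30
  = 51


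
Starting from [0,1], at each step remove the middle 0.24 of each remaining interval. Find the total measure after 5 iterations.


Step 1: At each step, fraction remaining = 1 - 0.24 = 0.76
Step 2: After 5 steps, measure = (0.76)^5
Step 3: Computing the power step by step:
  After step 1: 0.76
  After step 2: 0.5776
  After step 3: 0.438976
  After step 4: 0.333622
  After step 5: 0.253553
Result = 0.253553


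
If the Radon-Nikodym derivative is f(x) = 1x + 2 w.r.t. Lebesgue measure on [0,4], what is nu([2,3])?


nu(A) = integral_A (dnu/dmu) dmu = integral_2^3 (1x + 2) dx
Step 1: Antiderivative F(x) = (1/2)x^2 + 2x
Step 2: F(3) = (1/2)*3^2 + 2*3 = 4.5 + 6 = 10.5
Step 3: F(2) = (1/2)*2^2 + 2*2 = 2 + 4 = 6
Step 4: nu([2,3]) = F(3) - F(2) = 10.5 - 6 = 4.5
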